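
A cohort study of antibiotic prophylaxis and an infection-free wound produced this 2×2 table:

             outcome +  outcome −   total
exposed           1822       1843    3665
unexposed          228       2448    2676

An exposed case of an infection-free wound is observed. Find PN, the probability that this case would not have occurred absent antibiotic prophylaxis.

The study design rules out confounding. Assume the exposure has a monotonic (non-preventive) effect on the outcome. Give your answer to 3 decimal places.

p₁ = P(outcome | exposed) = 1822/3665 = 0.49714
p₀ = P(outcome | unexposed) = 228/2676 = 0.085202
Under exogeneity and monotonicity, PN = (p₁ − p₀) / p₁.
PN = (0.49714 − 0.085202) / 0.49714 = 0.41193 / 0.49714 ≈ 0.8286

PN ≈ 0.829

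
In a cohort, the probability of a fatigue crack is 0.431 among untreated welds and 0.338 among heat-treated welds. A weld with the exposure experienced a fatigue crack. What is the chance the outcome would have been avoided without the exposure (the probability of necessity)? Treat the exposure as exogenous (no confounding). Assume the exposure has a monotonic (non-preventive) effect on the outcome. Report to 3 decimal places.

PN ≈ 0.216

Let p₁ = 0.431, p₀ = 0.338.
Under exogeneity and monotonicity, PN = (p₁ − p₀) / p₁.
PN = (0.431 − 0.338) / 0.431 = 0.093 / 0.431 ≈ 0.2158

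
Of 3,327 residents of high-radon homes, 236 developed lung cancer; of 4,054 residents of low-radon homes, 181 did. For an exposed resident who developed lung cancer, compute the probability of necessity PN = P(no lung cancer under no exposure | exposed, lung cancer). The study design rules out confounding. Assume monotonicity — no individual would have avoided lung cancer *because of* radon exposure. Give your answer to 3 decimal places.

p₁ = P(outcome | exposed) = 236/3327 = 0.070935
p₀ = P(outcome | unexposed) = 181/4054 = 0.044647
Under exogeneity and monotonicity, PN = (p₁ − p₀) / p₁.
PN = (0.070935 − 0.044647) / 0.070935 = 0.026288 / 0.070935 ≈ 0.3706

PN ≈ 0.371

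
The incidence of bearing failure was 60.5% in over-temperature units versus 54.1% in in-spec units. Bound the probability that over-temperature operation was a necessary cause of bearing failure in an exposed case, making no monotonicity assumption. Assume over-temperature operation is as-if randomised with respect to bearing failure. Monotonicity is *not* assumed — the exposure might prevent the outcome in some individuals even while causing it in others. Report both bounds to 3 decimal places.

p₁ = 0.605, p₀ = 0.541.
Under exogeneity alone the bounds on PN are max{0,(p₁−p₀)/p₁} ≤ PN ≤ min{1,(1−p₀)/p₁}.
  lower = (p₁ − p₀)/p₁ = 0.064 / 0.605 ≈ 0.1058
  upper = min{1, (1 − p₀)/p₁} = 0.459 / 0.605 ≈ 0.7587

0.106 ≤ PN ≤ 0.759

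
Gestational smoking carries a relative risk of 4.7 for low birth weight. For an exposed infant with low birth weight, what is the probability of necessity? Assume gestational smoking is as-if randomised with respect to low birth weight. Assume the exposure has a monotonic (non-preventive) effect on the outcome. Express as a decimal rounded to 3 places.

PN ≈ 0.787

Under exogeneity and monotonicity, PN = (RR − 1) / RR = 1 − 1/RR.
PN = (4.7 − 1) / 4.7 = 3.7 / 4.7 ≈ 0.7872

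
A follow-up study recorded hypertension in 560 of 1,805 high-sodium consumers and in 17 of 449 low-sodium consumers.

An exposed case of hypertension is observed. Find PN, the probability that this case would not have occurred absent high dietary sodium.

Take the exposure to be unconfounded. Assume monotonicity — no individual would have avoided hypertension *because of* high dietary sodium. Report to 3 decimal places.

PN ≈ 0.878

p₁ = P(outcome | exposed) = 560/1805 = 0.31025
p₀ = P(outcome | unexposed) = 17/449 = 0.037862
Under exogeneity and monotonicity, PN = (p₁ − p₀) / p₁.
PN = (0.31025 − 0.037862) / 0.31025 = 0.27239 / 0.31025 ≈ 0.8780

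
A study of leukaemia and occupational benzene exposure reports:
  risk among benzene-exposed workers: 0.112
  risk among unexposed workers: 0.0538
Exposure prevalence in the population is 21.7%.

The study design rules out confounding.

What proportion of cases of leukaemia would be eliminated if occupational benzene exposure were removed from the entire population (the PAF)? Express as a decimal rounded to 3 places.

Let p₁ = 0.112, p₀ = 0.0538.
Overall risk P(Y=1) = π·p₁ + (1−π)·p₀ = 0.217×0.112 + 0.783×0.0538 = 0.066429.
Under exogeneity, PAF = [P(Y=1) − p₀] / P(Y=1).
PAF = (0.066429 − 0.0538) / 0.066429 ≈ 0.1901

PAF ≈ 0.190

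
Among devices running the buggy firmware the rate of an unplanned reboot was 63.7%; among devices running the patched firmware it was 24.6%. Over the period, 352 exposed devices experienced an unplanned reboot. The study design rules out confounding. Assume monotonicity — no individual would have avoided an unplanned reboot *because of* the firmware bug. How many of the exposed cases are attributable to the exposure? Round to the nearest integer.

about 216 cases

p₁ = 0.637, p₀ = 0.246.
PN = (p₁ − p₀)/p₁ = (0.637 − 0.246) / 0.637 ≈ 0.61381.
Attributable cases ≈ PN × (exposed cases) = 0.61381 × 352 ≈ 216.06.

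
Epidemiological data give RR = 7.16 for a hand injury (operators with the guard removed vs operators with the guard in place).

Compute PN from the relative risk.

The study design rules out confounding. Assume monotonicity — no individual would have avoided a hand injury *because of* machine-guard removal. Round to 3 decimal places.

Under exogeneity and monotonicity, PN = (RR − 1) / RR = 1 − 1/RR.
PN = (7.16 − 1) / 7.16 = 6.16 / 7.16 ≈ 0.8603

PN ≈ 0.860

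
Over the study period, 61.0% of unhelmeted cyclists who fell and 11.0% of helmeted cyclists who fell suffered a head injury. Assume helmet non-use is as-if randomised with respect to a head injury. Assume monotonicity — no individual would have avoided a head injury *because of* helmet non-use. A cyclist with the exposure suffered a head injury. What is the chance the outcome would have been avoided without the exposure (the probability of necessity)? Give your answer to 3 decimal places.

p₁ = 0.61, p₀ = 0.11.
Under exogeneity and monotonicity, PN = (p₁ − p₀) / p₁.
PN = (0.61 − 0.11) / 0.61 = 0.5 / 0.61 ≈ 0.8197

PN ≈ 0.820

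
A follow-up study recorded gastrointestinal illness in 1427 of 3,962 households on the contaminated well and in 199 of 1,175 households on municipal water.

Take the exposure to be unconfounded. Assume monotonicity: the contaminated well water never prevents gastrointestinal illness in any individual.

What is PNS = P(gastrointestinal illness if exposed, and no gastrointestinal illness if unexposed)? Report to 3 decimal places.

p₁ = P(outcome | exposed) = 1427/3962 = 0.36017
p₀ = P(outcome | unexposed) = 199/1175 = 0.16936
Under exogeneity and monotonicity, PNS = p₁ − p₀.
PNS = 0.36017 − 0.16936 = 0.19081

PNS ≈ 0.191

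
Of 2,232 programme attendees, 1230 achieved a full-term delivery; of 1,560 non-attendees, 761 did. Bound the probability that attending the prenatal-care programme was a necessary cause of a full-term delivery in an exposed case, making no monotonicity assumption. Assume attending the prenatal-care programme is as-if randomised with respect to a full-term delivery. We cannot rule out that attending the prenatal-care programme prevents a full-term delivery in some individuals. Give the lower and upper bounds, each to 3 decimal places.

p₁ = P(outcome | exposed) = 1230/2232 = 0.55108
p₀ = P(outcome | unexposed) = 761/1560 = 0.48782
Under exogeneity alone the bounds on PN are max{0,(p₁−p₀)/p₁} ≤ PN ≤ min{1,(1−p₀)/p₁}.
  lower = (p₁ − p₀)/p₁ = 0.063255 / 0.55108 ≈ 0.1148
  upper = min{1, (1 − p₀)/p₁} = 0.51218 / 0.55108 ≈ 0.9294

0.115 ≤ PN ≤ 0.929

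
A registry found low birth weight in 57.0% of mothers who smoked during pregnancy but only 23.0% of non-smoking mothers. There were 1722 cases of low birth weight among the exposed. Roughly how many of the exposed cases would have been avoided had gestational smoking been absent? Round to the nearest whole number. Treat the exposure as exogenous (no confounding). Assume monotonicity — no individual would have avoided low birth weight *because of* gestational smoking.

about 1027 cases

p₁ = 0.57, p₀ = 0.23.
PN = (p₁ − p₀)/p₁ = (0.57 − 0.23) / 0.57 ≈ 0.59649.
Attributable cases ≈ PN × (exposed cases) = 0.59649 × 1722 ≈ 1027.16.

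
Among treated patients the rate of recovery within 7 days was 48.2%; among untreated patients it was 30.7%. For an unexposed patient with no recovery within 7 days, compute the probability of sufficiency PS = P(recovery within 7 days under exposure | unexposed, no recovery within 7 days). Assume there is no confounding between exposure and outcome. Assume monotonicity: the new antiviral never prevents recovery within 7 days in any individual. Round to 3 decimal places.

PS ≈ 0.253

p₁ = 0.482, p₀ = 0.307.
Under exogeneity and monotonicity, PS = (p₁ − p₀) / (1 − p₀).
PS = (0.482 − 0.307) / (1 − 0.307) = 0.175 / 0.693 ≈ 0.2525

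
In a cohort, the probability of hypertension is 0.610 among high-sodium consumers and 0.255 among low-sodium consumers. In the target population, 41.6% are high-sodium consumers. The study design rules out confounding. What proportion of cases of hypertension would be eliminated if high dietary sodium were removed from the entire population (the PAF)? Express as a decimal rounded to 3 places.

PAF ≈ 0.367

Let p₁ = 0.61, p₀ = 0.255.
Overall risk P(Y=1) = π·p₁ + (1−π)·p₀ = 0.416×0.61 + 0.584×0.255 = 0.40268.
Under exogeneity, PAF = [P(Y=1) − p₀] / P(Y=1).
PAF = (0.40268 − 0.255) / 0.40268 ≈ 0.3667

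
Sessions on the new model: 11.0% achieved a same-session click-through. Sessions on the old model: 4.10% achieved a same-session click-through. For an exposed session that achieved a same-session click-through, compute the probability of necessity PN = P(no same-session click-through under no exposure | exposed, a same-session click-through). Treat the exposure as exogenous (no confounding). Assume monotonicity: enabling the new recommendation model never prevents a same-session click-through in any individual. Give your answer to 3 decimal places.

p₁ = 0.11, p₀ = 0.041.
Under exogeneity and monotonicity, PN = (p₁ − p₀) / p₁.
PN = (0.11 − 0.041) / 0.11 = 0.069 / 0.11 ≈ 0.6273

PN ≈ 0.627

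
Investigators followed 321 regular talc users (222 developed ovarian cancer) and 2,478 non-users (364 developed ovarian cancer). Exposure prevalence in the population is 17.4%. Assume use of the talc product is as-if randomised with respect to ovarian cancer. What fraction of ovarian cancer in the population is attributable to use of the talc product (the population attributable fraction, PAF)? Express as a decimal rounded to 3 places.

p₁ = P(outcome | exposed) = 222/321 = 0.69159
p₀ = P(outcome | unexposed) = 364/2478 = 0.14689
Overall risk P(Y=1) = π·p₁ + (1−π)·p₀ = 0.174×0.69159 + 0.826×0.14689 = 0.24167.
Under exogeneity, PAF = [P(Y=1) − p₀] / P(Y=1).
PAF = (0.24167 − 0.14689) / 0.24167 ≈ 0.3922

PAF ≈ 0.392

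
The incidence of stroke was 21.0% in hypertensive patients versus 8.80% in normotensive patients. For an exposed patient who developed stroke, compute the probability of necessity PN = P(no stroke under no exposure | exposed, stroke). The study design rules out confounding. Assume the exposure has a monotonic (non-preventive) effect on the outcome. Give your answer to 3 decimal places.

p₁ = 0.21, p₀ = 0.088.
Under exogeneity and monotonicity, PN = (p₁ − p₀) / p₁.
PN = (0.21 − 0.088) / 0.21 = 0.122 / 0.21 ≈ 0.5810

PN ≈ 0.581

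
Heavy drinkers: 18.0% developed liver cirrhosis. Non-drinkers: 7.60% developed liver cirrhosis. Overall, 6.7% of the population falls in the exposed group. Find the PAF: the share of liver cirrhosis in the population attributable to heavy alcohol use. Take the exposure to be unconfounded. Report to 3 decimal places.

p₁ = 0.18, p₀ = 0.076.
Overall risk P(Y=1) = π·p₁ + (1−π)·p₀ = 0.067×0.18 + 0.933×0.076 = 0.082968.
Under exogeneity, PAF = [P(Y=1) − p₀] / P(Y=1).
PAF = (0.082968 − 0.076) / 0.082968 ≈ 0.0840

PAF ≈ 0.084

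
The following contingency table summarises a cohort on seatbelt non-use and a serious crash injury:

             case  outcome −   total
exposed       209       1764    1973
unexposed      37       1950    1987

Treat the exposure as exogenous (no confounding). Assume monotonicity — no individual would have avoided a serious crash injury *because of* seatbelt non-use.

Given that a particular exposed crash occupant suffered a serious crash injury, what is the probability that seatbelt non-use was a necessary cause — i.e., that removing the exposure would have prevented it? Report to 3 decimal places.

p₁ = P(outcome | exposed) = 209/1973 = 0.10593
p₀ = P(outcome | unexposed) = 37/1987 = 0.018621
Under exogeneity and monotonicity, PN = (p₁ − p₀) / p₁.
PN = (0.10593 − 0.018621) / 0.10593 = 0.087309 / 0.10593 ≈ 0.8242

PN ≈ 0.824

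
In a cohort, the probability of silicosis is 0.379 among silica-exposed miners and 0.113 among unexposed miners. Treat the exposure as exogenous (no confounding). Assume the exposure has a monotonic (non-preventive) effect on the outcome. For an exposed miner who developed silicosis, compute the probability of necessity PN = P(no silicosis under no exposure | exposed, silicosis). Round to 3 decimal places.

Let p₁ = 0.379, p₀ = 0.113.
Under exogeneity and monotonicity, PN = (p₁ − p₀) / p₁.
PN = (0.379 − 0.113) / 0.379 = 0.266 / 0.379 ≈ 0.7018

PN ≈ 0.702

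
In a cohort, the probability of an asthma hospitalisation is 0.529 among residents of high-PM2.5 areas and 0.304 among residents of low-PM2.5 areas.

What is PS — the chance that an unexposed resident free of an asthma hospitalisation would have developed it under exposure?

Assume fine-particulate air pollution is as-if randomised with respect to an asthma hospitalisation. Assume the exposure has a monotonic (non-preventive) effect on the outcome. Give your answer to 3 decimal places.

Let p₁ = 0.529, p₀ = 0.304.
Under exogeneity and monotonicity, PS = (p₁ − p₀) / (1 − p₀).
PS = (0.529 − 0.304) / (1 − 0.304) = 0.225 / 0.696 ≈ 0.3233

PS ≈ 0.323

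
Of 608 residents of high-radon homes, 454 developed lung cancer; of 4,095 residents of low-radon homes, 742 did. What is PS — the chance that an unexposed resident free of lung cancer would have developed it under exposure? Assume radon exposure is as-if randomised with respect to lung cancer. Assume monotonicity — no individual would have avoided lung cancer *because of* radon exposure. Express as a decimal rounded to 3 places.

p₁ = P(outcome | exposed) = 454/608 = 0.74671
p₀ = P(outcome | unexposed) = 742/4095 = 0.1812
Under exogeneity and monotonicity, PS = (p₁ − p₀) / (1 − p₀).
PS = (0.74671 − 0.1812) / (1 − 0.1812) = 0.56551 / 0.8188 ≈ 0.6907

PS ≈ 0.691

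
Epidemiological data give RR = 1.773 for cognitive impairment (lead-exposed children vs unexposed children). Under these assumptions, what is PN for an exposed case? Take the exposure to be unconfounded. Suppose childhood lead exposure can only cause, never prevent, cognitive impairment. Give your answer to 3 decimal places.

Under exogeneity and monotonicity, PN = (RR − 1) / RR = 1 − 1/RR.
PN = (1.773 − 1) / 1.773 = 0.773 / 1.773 ≈ 0.4360

PN ≈ 0.436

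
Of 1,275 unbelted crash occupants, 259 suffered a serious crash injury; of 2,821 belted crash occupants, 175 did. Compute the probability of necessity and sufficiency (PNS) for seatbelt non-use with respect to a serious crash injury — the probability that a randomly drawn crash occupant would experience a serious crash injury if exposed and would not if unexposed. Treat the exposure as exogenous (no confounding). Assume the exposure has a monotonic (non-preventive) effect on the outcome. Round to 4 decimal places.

PNS ≈ 0.1411

p₁ = P(outcome | exposed) = 259/1275 = 0.20314
p₀ = P(outcome | unexposed) = 175/2821 = 0.062035
Under exogeneity and monotonicity, PNS = p₁ − p₀.
PNS = 0.20314 − 0.062035 = 0.1411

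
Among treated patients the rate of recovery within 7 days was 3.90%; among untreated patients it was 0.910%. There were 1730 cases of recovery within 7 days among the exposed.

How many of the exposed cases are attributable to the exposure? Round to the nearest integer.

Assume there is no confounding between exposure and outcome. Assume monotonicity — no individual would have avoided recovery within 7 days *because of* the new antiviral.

p₁ = 0.039, p₀ = 0.0091.
PN = (p₁ − p₀)/p₁ = (0.039 − 0.0091) / 0.039 ≈ 0.76667.
Attributable cases ≈ PN × (exposed cases) = 0.76667 × 1730 ≈ 1326.33.

about 1326 cases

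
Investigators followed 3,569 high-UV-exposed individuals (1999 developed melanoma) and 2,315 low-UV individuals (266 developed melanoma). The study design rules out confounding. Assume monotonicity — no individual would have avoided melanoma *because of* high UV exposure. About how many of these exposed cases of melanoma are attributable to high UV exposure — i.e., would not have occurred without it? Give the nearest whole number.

p₁ = P(outcome | exposed) = 1999/3569 = 0.5601
p₀ = P(outcome | unexposed) = 266/2315 = 0.1149
PN = (p₁ − p₀)/p₁ = (0.5601 − 0.1149) / 0.5601 ≈ 0.79485.
Attributable cases ≈ PN × (exposed cases) = 0.79485 × 1999 ≈ 1588.91.

about 1589 cases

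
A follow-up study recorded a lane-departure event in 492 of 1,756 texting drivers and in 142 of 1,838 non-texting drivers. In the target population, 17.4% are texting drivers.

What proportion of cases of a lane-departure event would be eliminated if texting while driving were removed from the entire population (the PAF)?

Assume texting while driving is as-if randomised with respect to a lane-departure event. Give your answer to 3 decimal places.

p₁ = P(outcome | exposed) = 492/1756 = 0.28018
p₀ = P(outcome | unexposed) = 142/1838 = 0.077258
Overall risk P(Y=1) = π·p₁ + (1−π)·p₀ = 0.174×0.28018 + 0.826×0.077258 = 0.11257.
Under exogeneity, PAF = [P(Y=1) − p₀] / P(Y=1).
PAF = (0.11257 − 0.077258) / 0.11257 ≈ 0.3137

PAF ≈ 0.314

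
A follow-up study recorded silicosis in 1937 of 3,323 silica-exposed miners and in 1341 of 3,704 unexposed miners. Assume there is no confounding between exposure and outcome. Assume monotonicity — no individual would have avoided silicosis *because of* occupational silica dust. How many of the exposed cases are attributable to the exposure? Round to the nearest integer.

about 734 cases

p₁ = P(outcome | exposed) = 1937/3323 = 0.58291
p₀ = P(outcome | unexposed) = 1341/3704 = 0.36204
PN = (p₁ − p₀)/p₁ = (0.58291 − 0.36204) / 0.58291 ≈ 0.37890.
Attributable cases ≈ PN × (exposed cases) = 0.37890 × 1937 ≈ 733.94.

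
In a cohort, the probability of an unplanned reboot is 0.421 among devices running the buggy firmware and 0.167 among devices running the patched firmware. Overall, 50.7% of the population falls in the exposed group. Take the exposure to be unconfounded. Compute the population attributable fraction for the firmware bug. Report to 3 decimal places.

Let p₁ = 0.421, p₀ = 0.167.
Overall risk P(Y=1) = π·p₁ + (1−π)·p₀ = 0.507×0.421 + 0.493×0.167 = 0.29578.
Under exogeneity, PAF = [P(Y=1) − p₀] / P(Y=1).
PAF = (0.29578 − 0.167) / 0.29578 ≈ 0.4354

PAF ≈ 0.435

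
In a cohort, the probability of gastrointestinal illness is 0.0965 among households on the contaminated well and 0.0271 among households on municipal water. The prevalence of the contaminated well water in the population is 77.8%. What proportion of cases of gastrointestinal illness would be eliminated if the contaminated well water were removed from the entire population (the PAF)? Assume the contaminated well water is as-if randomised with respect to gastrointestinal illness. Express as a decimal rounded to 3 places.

Let p₁ = 0.0965, p₀ = 0.0271.
Overall risk P(Y=1) = π·p₁ + (1−π)·p₀ = 0.778×0.0965 + 0.222×0.0271 = 0.081093.
Under exogeneity, PAF = [P(Y=1) − p₀] / P(Y=1).
PAF = (0.081093 − 0.0271) / 0.081093 ≈ 0.6658

PAF ≈ 0.666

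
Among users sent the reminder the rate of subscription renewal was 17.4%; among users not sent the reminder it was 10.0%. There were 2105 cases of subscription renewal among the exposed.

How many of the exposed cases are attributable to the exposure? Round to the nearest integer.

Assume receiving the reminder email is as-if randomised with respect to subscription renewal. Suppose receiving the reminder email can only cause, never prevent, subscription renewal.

p₁ = 0.174, p₀ = 0.1.
PN = (p₁ − p₀)/p₁ = (0.174 − 0.1) / 0.174 ≈ 0.42529.
Attributable cases ≈ PN × (exposed cases) = 0.42529 × 2105 ≈ 895.23.

about 895 cases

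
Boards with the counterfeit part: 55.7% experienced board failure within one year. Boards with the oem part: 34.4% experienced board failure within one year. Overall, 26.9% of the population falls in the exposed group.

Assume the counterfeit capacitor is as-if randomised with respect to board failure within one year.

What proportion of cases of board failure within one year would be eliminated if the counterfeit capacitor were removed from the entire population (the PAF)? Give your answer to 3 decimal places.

PAF ≈ 0.143

p₁ = 0.557, p₀ = 0.344.
Overall risk P(Y=1) = π·p₁ + (1−π)·p₀ = 0.269×0.557 + 0.731×0.344 = 0.4013.
Under exogeneity, PAF = [P(Y=1) − p₀] / P(Y=1).
PAF = (0.4013 − 0.344) / 0.4013 ≈ 0.1428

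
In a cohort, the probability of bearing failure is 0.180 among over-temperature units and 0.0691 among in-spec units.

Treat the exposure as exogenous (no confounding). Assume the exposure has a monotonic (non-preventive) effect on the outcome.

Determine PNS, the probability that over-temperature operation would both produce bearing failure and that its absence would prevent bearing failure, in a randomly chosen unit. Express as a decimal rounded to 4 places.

Let p₁ = 0.18, p₀ = 0.0691.
Under exogeneity and monotonicity, PNS = p₁ − p₀.
PNS = 0.18 − 0.0691 = 0.1109

PNS ≈ 0.1109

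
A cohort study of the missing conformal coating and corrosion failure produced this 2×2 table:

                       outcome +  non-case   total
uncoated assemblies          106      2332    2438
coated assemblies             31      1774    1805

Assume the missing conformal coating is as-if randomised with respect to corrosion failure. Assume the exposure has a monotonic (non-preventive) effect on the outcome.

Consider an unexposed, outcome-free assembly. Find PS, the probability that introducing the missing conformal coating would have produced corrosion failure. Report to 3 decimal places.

PS ≈ 0.027

p₁ = P(outcome | exposed) = 106/2438 = 0.043478
p₀ = P(outcome | unexposed) = 31/1805 = 0.017175
Under exogeneity and monotonicity, PS = (p₁ − p₀) / (1 − p₀).
PS = (0.043478 − 0.017175) / (1 − 0.017175) = 0.026304 / 0.98283 ≈ 0.0268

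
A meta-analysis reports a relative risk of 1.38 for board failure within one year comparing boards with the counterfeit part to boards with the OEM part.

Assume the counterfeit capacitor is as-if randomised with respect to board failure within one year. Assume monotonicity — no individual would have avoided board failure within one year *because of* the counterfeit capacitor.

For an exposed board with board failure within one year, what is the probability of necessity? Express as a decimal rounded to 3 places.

PN ≈ 0.275

Under exogeneity and monotonicity, PN = (RR − 1) / RR = 1 − 1/RR.
PN = (1.38 − 1) / 1.38 = 0.38 / 1.38 ≈ 0.2754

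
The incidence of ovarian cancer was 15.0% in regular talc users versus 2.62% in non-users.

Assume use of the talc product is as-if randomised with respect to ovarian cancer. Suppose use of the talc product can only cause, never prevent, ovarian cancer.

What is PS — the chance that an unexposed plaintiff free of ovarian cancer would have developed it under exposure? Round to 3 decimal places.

p₁ = 0.15, p₀ = 0.0262.
Under exogeneity and monotonicity, PS = (p₁ − p₀) / (1 − p₀).
PS = (0.15 − 0.0262) / (1 − 0.0262) = 0.1238 / 0.9738 ≈ 0.1271

PS ≈ 0.127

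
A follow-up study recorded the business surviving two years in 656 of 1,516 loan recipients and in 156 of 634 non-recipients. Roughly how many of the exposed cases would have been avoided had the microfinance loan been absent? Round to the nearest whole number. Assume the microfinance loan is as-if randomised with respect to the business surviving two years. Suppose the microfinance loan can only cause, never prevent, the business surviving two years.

about 283 cases

p₁ = P(outcome | exposed) = 656/1516 = 0.43272
p₀ = P(outcome | unexposed) = 156/634 = 0.24606
PN = (p₁ − p₀)/p₁ = (0.43272 − 0.24606) / 0.43272 ≈ 0.43137.
Attributable cases ≈ PN × (exposed cases) = 0.43137 × 656 ≈ 282.98.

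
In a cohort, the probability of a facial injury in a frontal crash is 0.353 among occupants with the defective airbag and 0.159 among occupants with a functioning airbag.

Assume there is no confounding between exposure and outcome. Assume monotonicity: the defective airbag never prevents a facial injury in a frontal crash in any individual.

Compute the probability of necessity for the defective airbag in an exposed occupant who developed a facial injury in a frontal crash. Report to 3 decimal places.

PN ≈ 0.550

Let p₁ = 0.353, p₀ = 0.159.
Under exogeneity and monotonicity, PN = (p₁ − p₀) / p₁.
PN = (0.353 − 0.159) / 0.353 = 0.194 / 0.353 ≈ 0.5496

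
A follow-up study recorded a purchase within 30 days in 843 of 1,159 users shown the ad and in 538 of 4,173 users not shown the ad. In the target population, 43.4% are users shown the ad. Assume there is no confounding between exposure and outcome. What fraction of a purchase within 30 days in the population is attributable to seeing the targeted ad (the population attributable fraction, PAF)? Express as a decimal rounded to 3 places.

p₁ = P(outcome | exposed) = 843/1159 = 0.72735
p₀ = P(outcome | unexposed) = 538/4173 = 0.12892
Overall risk P(Y=1) = π·p₁ + (1−π)·p₀ = 0.434×0.72735 + 0.566×0.12892 = 0.38864.
Under exogeneity, PAF = [P(Y=1) − p₀] / P(Y=1).
PAF = (0.38864 − 0.12892) / 0.38864 ≈ 0.6683

PAF ≈ 0.668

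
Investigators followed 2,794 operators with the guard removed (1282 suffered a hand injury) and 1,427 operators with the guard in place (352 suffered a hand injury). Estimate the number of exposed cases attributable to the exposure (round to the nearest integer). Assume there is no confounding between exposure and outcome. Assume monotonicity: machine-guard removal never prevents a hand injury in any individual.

about 593 cases

p₁ = P(outcome | exposed) = 1282/2794 = 0.45884
p₀ = P(outcome | unexposed) = 352/1427 = 0.24667
PN = (p₁ − p₀)/p₁ = (0.45884 − 0.24667) / 0.45884 ≈ 0.46240.
Attributable cases ≈ PN × (exposed cases) = 0.46240 × 1282 ≈ 592.80.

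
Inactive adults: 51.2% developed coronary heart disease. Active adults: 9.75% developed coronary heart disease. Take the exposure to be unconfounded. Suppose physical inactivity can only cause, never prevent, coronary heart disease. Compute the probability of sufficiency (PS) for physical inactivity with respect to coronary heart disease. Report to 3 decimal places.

PS ≈ 0.459

p₁ = 0.512, p₀ = 0.0975.
Under exogeneity and monotonicity, PS = (p₁ − p₀) / (1 − p₀).
PS = (0.512 − 0.0975) / (1 − 0.0975) = 0.4145 / 0.9025 ≈ 0.4593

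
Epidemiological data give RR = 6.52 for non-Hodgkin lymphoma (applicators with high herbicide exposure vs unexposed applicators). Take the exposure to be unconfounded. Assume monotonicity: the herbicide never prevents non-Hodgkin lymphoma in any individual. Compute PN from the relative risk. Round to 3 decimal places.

Under exogeneity and monotonicity, PN = (RR − 1) / RR = 1 − 1/RR.
PN = (6.52 − 1) / 6.52 = 5.52 / 6.52 ≈ 0.8466

PN ≈ 0.847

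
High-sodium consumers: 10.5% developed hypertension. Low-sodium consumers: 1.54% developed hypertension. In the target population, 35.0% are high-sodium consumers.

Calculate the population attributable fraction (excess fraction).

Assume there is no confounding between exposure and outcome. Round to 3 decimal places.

p₁ = 0.105, p₀ = 0.0154.
Overall risk P(Y=1) = π·p₁ + (1−π)·p₀ = 0.35×0.105 + 0.65×0.0154 = 0.04676.
Under exogeneity, PAF = [P(Y=1) − p₀] / P(Y=1).
PAF = (0.04676 − 0.0154) / 0.04676 ≈ 0.6707

PAF ≈ 0.671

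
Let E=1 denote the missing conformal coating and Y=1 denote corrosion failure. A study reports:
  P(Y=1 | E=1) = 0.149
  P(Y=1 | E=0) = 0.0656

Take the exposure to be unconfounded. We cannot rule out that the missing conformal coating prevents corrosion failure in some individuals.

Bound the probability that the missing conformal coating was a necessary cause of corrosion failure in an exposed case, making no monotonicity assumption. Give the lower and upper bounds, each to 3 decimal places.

0.560 ≤ PN ≤ 1.000

Let p₁ = 0.149, p₀ = 0.0656.
Under exogeneity alone the bounds on PN are max{0,(p₁−p₀)/p₁} ≤ PN ≤ min{1,(1−p₀)/p₁}.
  lower = (p₁ − p₀)/p₁ = 0.0834 / 0.149 ≈ 0.5597
  upper = min{1, (1 − p₀)/p₁} = 0.9344 / 0.149 ≈ 6.2711 → capped at 1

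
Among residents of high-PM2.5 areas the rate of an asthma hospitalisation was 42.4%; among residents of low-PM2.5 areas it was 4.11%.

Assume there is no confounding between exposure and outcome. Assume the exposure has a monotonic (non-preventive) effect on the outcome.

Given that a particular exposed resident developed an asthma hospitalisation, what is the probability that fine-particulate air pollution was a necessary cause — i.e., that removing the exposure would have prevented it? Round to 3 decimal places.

PN ≈ 0.903

p₁ = 0.424, p₀ = 0.0411.
Under exogeneity and monotonicity, PN = (p₁ − p₀) / p₁.
PN = (0.424 − 0.0411) / 0.424 = 0.3829 / 0.424 ≈ 0.9031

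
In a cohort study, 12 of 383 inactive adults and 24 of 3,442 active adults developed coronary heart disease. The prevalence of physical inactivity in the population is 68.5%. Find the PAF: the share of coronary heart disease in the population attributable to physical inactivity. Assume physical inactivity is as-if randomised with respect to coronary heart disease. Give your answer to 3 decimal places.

p₁ = P(outcome | exposed) = 12/383 = 0.031332
p₀ = P(outcome | unexposed) = 24/3442 = 0.0069727
Overall risk P(Y=1) = π·p₁ + (1−π)·p₀ = 0.685×0.031332 + 0.315×0.0069727 = 0.023659.
Under exogeneity, PAF = [P(Y=1) − p₀] / P(Y=1).
PAF = (0.023659 − 0.0069727) / 0.023659 ≈ 0.7053

PAF ≈ 0.705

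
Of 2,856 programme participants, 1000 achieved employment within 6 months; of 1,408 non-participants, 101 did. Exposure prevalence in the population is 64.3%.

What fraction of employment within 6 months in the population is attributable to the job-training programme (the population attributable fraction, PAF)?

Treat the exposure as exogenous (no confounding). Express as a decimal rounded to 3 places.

p₁ = P(outcome | exposed) = 1000/2856 = 0.35014
p₀ = P(outcome | unexposed) = 101/1408 = 0.071733
Overall risk P(Y=1) = π·p₁ + (1−π)·p₀ = 0.643×0.35014 + 0.357×0.071733 = 0.25075.
Under exogeneity, PAF = [P(Y=1) − p₀] / P(Y=1).
PAF = (0.25075 − 0.071733) / 0.25075 ≈ 0.7139

PAF ≈ 0.714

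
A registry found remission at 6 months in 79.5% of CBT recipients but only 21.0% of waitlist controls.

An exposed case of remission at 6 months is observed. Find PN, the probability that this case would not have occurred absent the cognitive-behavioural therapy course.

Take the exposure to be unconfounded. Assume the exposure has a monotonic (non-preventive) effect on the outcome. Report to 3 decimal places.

p₁ = 0.795, p₀ = 0.21.
Under exogeneity and monotonicity, PN = (p₁ − p₀) / p₁.
PN = (0.795 − 0.21) / 0.795 = 0.585 / 0.795 ≈ 0.7358

PN ≈ 0.736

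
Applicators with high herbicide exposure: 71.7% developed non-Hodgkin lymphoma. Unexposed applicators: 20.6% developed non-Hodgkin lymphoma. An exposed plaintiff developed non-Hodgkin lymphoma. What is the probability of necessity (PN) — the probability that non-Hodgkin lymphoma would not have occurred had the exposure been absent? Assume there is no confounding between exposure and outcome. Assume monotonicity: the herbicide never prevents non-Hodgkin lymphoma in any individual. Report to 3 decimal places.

p₁ = 0.717, p₀ = 0.206.
Under exogeneity and monotonicity, PN = (p₁ − p₀) / p₁.
PN = (0.717 − 0.206) / 0.717 = 0.511 / 0.717 ≈ 0.7127

PN ≈ 0.713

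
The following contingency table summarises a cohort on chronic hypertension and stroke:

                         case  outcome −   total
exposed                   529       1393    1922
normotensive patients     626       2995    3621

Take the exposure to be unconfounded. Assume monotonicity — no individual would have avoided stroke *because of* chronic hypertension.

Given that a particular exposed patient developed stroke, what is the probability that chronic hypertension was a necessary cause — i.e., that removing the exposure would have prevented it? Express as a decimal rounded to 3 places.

p₁ = P(outcome | exposed) = 529/1922 = 0.27523
p₀ = P(outcome | unexposed) = 626/3621 = 0.17288
Under exogeneity and monotonicity, PN = (p₁ − p₀)/p₁.
PN = (0.27523 − 0.17288) / 0.27523 ≈ 0.3719

PN ≈ 0.372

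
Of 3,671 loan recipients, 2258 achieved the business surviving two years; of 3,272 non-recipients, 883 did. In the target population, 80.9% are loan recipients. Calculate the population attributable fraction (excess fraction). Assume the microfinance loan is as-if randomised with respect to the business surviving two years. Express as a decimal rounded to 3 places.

p₁ = P(outcome | exposed) = 2258/3671 = 0.61509
p₀ = P(outcome | unexposed) = 883/3272 = 0.26987
Overall risk P(Y=1) = π·p₁ + (1−π)·p₀ = 0.809×0.61509 + 0.191×0.26987 = 0.54915.
Under exogeneity, PAF = [P(Y=1) − p₀] / P(Y=1).
PAF = (0.54915 − 0.26987) / 0.54915 ≈ 0.5086

PAF ≈ 0.509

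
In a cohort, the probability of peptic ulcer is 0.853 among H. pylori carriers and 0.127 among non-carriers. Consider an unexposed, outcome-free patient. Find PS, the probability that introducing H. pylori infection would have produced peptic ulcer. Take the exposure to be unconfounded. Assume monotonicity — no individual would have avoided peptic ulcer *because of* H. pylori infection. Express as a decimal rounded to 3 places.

Let p₁ = 0.853, p₀ = 0.127.
Under exogeneity and monotonicity, PS = (p₁ − p₀) / (1 − p₀).
PS = (0.853 − 0.127) / (1 − 0.127) = 0.726 / 0.873 ≈ 0.8316

PS ≈ 0.832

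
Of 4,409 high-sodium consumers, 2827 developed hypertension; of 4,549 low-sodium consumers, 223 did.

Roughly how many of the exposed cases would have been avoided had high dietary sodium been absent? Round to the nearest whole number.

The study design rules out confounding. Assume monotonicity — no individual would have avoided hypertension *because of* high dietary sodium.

p₁ = P(outcome | exposed) = 2827/4409 = 0.64119
p₀ = P(outcome | unexposed) = 223/4549 = 0.049022
PN = (p₁ − p₀)/p₁ = (0.64119 − 0.049022) / 0.64119 ≈ 0.92355.
Attributable cases ≈ PN × (exposed cases) = 0.92355 × 2827 ≈ 2610.86.

about 2611 cases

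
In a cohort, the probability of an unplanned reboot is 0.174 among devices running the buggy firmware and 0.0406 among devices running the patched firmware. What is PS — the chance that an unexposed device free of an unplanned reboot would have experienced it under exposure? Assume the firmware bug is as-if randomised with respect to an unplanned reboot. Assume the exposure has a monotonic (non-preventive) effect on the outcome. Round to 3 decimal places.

PS ≈ 0.139

Let p₁ = 0.174, p₀ = 0.0406.
Under exogeneity and monotonicity, PS = (p₁ − p₀) / (1 − p₀).
PS = (0.174 − 0.0406) / (1 − 0.0406) = 0.1334 / 0.9594 ≈ 0.1390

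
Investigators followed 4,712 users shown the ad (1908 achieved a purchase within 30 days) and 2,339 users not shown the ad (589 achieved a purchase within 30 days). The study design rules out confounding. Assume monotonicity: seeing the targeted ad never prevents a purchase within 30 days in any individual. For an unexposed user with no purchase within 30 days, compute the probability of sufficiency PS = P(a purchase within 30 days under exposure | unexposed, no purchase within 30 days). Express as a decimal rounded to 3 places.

p₁ = P(outcome | exposed) = 1908/4712 = 0.40492
p₀ = P(outcome | unexposed) = 589/2339 = 0.25182
Under exogeneity and monotonicity, PS = (p₁ − p₀) / (1 − p₀).
PS = (0.40492 − 0.25182) / (1 − 0.25182) = 0.15311 / 0.74818 ≈ 0.2046

PS ≈ 0.205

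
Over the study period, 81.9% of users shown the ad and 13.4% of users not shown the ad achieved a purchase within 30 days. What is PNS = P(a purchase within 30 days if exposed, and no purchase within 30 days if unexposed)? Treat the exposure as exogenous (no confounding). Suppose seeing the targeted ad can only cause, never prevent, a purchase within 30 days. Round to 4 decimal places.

p₁ = 0.819, p₀ = 0.134.
Under exogeneity and monotonicity, PNS = p₁ − p₀.
PNS = 0.819 − 0.134 = 0.685

PNS ≈ 0.6850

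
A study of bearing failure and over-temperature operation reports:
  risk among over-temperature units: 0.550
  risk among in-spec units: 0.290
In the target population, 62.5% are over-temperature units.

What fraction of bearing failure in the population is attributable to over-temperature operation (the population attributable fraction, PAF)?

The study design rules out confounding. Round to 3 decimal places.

PAF ≈ 0.359

Let p₁ = 0.55, p₀ = 0.29.
Overall risk P(Y=1) = π·p₁ + (1−π)·p₀ = 0.625×0.55 + 0.375×0.29 = 0.4525.
Under exogeneity, PAF = [P(Y=1) − p₀] / P(Y=1).
PAF = (0.4525 − 0.29) / 0.4525 ≈ 0.3591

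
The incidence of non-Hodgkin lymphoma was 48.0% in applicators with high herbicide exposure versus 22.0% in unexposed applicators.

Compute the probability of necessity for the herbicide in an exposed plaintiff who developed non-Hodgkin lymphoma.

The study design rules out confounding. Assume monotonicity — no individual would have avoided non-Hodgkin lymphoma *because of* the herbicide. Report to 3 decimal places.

PN ≈ 0.542

p₁ = 0.48, p₀ = 0.22.
Under exogeneity and monotonicity, PN = (p₁ − p₀) / p₁.
PN = (0.48 − 0.22) / 0.48 = 0.26 / 0.48 ≈ 0.5417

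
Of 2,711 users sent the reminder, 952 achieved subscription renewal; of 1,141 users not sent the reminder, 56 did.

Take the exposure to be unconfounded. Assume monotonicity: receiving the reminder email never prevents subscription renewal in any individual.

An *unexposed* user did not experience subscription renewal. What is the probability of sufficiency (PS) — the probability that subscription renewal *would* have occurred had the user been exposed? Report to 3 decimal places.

PS ≈ 0.318

p₁ = P(outcome | exposed) = 952/2711 = 0.35116
p₀ = P(outcome | unexposed) = 56/1141 = 0.04908
Under exogeneity and monotonicity, PS = (p₁ − p₀) / (1 − p₀).
PS = (0.35116 − 0.04908) / (1 − 0.04908) = 0.30208 / 0.95092 ≈ 0.3177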